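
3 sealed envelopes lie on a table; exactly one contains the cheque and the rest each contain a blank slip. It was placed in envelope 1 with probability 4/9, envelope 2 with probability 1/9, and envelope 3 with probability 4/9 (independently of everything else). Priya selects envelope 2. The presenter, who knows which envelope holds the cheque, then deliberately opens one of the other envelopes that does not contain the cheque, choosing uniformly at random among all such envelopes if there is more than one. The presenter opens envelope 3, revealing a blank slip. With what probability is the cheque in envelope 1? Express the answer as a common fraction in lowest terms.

Condition on the true location of the cheque.
If it is in envelope 1 (prior 4/9): the presenter has no choice, probability 1; weight (4/9)·1 = 4/9.
If it is in envelope 2 (prior 1/9): the presenter has 2 equally likely choices, so probability 1/2; weight (1/9)·(1/2) = 1/18.
If it is in envelope 3 (prior 4/9): the presenter opened envelope 3, so this case is ruled out; weight (4/9)·0 = 0.
The weights sum to 1/2.
So P(the cheque in envelope 1 | the presenter opened envelope 3) = (4/9) / (1/2) = 8/9.

8/9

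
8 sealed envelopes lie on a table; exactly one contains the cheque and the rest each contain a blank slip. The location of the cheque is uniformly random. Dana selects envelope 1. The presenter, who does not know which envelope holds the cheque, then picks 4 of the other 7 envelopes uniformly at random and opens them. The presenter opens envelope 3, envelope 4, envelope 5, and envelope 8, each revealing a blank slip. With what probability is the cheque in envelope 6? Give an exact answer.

1/4

Apply Bayes' rule, conditioning on where the cheque actually is.
If it is in any of envelopes 1, 2, 6, and 7 (prior 1/8 each): the presenter picks exactly this set with probability 1/35 regardless, and none is the prize; weight (1/8)·(1/35) = 1/280 each.
If it is in any of envelopes 3, 4, 5, and 8 (prior 1/8 each): that envelope was opened and seen not to hold the prize — ruled out; weight (1/8)·0 = 0 each.
The weights sum to 1/70.
So P(the cheque in envelope 6 | the presenter opened envelope 3, envelope 4, envelope 5, and envelope 8) = (1/280) / (1/70) = 1/4.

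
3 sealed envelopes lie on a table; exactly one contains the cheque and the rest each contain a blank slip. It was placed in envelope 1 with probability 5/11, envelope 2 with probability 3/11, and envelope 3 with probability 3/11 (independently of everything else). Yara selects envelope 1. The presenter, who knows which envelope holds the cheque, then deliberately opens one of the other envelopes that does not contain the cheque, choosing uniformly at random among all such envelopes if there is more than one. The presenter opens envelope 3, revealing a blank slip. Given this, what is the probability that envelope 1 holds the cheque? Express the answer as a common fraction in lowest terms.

Condition on the true location of the cheque.
If it is in envelope 1 (prior 5/11): the presenter has 2 equally likely choices, so probability 1/2; weight (5/11)·(1/2) = 5/22.
If it is in envelope 2 (prior 3/11): the presenter has no choice, probability 1; weight (3/11)·1 = 3/11.
If it is in envelope 3 (prior 3/11): the presenter opened envelope 3, so this case is ruled out; weight (3/11)·0 = 0.
The weights sum to 1/2.
So P(the cheque in envelope 1 | the presenter opened envelope 3) = (5/22) / (1/2) = 5/11.

5/11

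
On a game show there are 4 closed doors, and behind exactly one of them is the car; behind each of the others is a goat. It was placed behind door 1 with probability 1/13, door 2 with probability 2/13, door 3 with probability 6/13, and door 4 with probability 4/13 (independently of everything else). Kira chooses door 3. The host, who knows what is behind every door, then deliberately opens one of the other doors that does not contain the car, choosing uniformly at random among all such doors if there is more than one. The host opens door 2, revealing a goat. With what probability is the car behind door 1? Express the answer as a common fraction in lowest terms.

Apply Bayes' rule, conditioning on where the car actually is.
If it is behind door 1 (prior 1/13): the host has 2 equally likely choices, so probability 1/2; weight (1/13)·(1/2) = 1/26.
If it is behind door 2 (prior 2/13): the host opened door 2, so this case is ruled out; weight (2/13)·0 = 0.
If it is behind door 3 (prior 6/13): the host has 3 equally likely choices, so probability 1/3; weight (6/13)·(1/3) = 2/13.
If it is behind door 4 (prior 4/13): the host has 2 equally likely choices, so probability 1/2; weight (4/13)·(1/2) = 2/13.
The weights sum to 9/26.
So P(the car behind door 1 | the host opened door 2) = (1/26) / (9/26) = 1/9.

1/9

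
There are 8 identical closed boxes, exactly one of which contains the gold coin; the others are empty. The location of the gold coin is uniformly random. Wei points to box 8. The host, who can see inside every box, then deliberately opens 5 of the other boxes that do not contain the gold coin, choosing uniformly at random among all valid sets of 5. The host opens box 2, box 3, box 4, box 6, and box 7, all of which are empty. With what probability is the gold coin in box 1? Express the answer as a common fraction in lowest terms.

7/16

Consider each possible location of the gold coin in turn.
If it is in either of boxes 1 and 5 (prior 1/8 each): the host has 6 equally likely choices, so probability 1/6; weight (1/8)·(1/6) = 1/48 each.
If it is in any of boxes 2, 3, 4, 6, and 7 (prior 1/8 each): that box was opened and seen not to hold the prize — ruled out; weight (1/8)·0 = 0 each.
If it is in box 8 (prior 1/8): the host has 21 equally likely choices, so probability 1/21; weight (1/8)·(1/21) = 1/168.
The weights sum to 1/21.
So P(the gold coin in box 1 | the host opened box 2, box 3, box 4, box 6, and box 7) = (1/48) / (1/21) = 7/16.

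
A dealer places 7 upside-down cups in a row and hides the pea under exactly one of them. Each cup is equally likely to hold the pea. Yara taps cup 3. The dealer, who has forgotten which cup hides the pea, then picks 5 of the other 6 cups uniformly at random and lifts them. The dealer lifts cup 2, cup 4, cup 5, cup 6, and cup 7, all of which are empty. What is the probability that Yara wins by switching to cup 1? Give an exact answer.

Because the dealer chose which cups to lift without knowing where the pea is, the choice is independent of the prize location. Learning that none of the 5 opened cups holds the pea simply rules out those 5 locations and leaves the remaining 2 cups still equally likely by symmetry.
So P(the pea under cup 1) = 1/2.

1/2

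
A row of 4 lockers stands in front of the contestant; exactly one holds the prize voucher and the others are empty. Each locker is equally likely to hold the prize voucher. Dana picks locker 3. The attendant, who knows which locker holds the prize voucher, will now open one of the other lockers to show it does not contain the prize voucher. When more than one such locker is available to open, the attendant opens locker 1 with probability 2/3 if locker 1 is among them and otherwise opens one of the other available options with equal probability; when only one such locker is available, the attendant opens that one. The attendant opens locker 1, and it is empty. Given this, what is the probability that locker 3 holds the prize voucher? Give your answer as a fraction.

Consider each possible location of the prize voucher in turn.
If it is in locker 1 (prior 1/4): the attendant opened locker 1, so this case is ruled out; weight (1/4)·0 = 0.
If it is in any of lockers 2, 3, and 4 (prior 1/4 each): locker 1 is available, opened with probability 2/3; weight (1/4)·(2/3) = 1/6 each.
The weights sum to 1/2.
So P(the prize voucher in locker 3 | the attendant opened locker 1) = (1/6) / (1/2) = 1/3.

1/3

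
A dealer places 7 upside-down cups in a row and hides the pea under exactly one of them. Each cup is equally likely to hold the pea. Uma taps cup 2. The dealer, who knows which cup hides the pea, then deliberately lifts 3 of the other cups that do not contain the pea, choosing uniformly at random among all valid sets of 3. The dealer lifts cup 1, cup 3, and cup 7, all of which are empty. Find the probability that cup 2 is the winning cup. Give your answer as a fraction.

Condition on the true location of the pea.
If it is under any of cups 1, 3, and 7 (prior 1/7 each): that cup was opened and seen not to hold the prize — ruled out; weight (1/7)·0 = 0 each.
If it is under cup 2 (prior 1/7): the dealer has 20 equally likely choices, so probability 1/20; weight (1/7)·(1/20) = 1/140.
If it is under any of cups 4, 5, and 6 (prior 1/7 each): the dealer has 10 equally likely choices, so probability 1/10; weight (1/7)·(1/10) = 1/70 each.
The weights sum to 1/20.
So P(the pea under cup 2 | the dealer opened cup 1, cup 3, and cup 7) = (1/140) / (1/20) = 1/7.

1/7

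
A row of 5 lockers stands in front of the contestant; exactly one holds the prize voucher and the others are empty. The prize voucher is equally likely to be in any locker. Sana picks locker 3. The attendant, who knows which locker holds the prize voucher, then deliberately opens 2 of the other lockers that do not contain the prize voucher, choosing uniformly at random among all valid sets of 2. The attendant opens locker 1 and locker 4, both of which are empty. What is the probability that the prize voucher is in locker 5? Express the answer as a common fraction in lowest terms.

2/5

Apply Bayes' rule, conditioning on where the prize voucher actually is.
If it is in either of lockers 1 and 4 (prior 1/5 each): that locker was opened and seen not to hold the prize — ruled out; weight (1/5)·0 = 0 each.
If it is in either of lockers 2 and 5 (prior 1/5 each): the attendant has 3 equally likely choices, so probability 1/3; weight (1/5)·(1/3) = 1/15 each.
If it is in locker 3 (prior 1/5): the attendant has 6 equally likely choices, so probability 1/6; weight (1/5)·(1/6) = 1/30.
The weights sum to 1/6.
So P(the prize voucher in locker 5 | the attendant opened locker 1 and locker 4) = (1/15) / (1/6) = 2/5.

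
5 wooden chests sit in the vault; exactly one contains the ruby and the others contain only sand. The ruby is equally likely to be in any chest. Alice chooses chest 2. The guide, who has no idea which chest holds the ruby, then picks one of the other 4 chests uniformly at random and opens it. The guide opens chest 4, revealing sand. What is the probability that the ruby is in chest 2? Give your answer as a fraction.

Consider each possible location of the ruby in turn.
If it is in any of chests 1, 2, 3, and 5 (prior 1/5 each): the guide picks chest 4 with probability 1/4 regardless, and it is not the prize; weight (1/5)·(1/4) = 1/20 each.
If it is in chest 4 (prior 1/5): the guide opened chest 4, so this case is ruled out; weight (1/5)·0 = 0.
The weights sum to 1/5.
So P(the ruby in chest 2 | the guide opened chest 4) = (1/20) / (1/5) = 1/4.

1/4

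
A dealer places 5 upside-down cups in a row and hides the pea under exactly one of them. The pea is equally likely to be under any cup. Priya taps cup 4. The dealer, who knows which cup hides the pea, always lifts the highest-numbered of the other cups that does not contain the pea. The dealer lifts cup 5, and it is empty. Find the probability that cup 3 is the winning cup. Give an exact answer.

Condition on the true location of the pea.
If it is under any of cups 1, 2, 3, and 4 (prior 1/5 each): cup 5 is the highest-numbered option available, probability 1; weight (1/5)·1 = 1/5 each.
If it is under cup 5 (prior 1/5): the dealer opened cup 5, so this case is ruled out; weight (1/5)·0 = 0.
The weights sum to 4/5.
So P(the pea under cup 3 | the dealer opened cup 5) = (1/5) / (4/5) = 1/4.

1/4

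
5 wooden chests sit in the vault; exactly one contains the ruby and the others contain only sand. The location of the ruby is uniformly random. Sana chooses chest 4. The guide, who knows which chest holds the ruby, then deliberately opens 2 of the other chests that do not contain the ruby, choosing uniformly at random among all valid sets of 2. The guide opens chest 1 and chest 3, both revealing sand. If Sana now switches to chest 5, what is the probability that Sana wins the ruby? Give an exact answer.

Condition on the true location of the ruby.
If it is in either of chests 1 and 3 (prior 1/5 each): that chest was opened and seen not to hold the prize — ruled out; weight (1/5)·0 = 0 each.
If it is in either of chests 2 and 5 (prior 1/5 each): the guide has 3 equally likely choices, so probability 1/3; weight (1/5)·(1/3) = 1/15 each.
If it is in chest 4 (prior 1/5): the guide has 6 equally likely choices, so probability 1/6; weight (1/5)·(1/6) = 1/30.
The weights sum to 1/6.
So P(the ruby in chest 5 | the guide opened chest 1 and chest 3) = (1/15) / (1/6) = 2/5.

2/5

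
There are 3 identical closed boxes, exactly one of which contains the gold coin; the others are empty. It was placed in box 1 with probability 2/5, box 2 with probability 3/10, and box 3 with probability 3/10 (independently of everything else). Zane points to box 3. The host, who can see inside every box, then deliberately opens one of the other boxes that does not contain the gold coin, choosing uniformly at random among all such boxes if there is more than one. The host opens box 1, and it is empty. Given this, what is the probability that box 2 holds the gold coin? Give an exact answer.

Consider each possible location of the gold coin in turn.
If it is in box 1 (prior 2/5): the host opened box 1, so this case is ruled out; weight (2/5)·0 = 0.
If it is in box 2 (prior 3/10): the host has no choice, probability 1; weight (3/10)·1 = 3/10.
If it is in box 3 (prior 3/10): the host has 2 equally likely choices, so probability 1/2; weight (3/10)·(1/2) = 3/20.
The weights sum to 9/20.
So P(the gold coin in box 2 | the host opened box 1) = (3/10) / (9/20) = 2/3.

2/3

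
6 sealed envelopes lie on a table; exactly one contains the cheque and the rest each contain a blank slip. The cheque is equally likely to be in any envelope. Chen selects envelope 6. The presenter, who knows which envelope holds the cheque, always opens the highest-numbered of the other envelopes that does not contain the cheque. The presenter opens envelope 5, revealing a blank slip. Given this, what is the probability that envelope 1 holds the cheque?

Apply Bayes' rule, conditioning on where the cheque actually is.
If it is in any of envelopes 1, 2, 3, 4, and 6 (prior 1/6 each): envelope 5 is the highest-numbered option available, probability 1; weight (1/6)·1 = 1/6 each.
If it is in envelope 5 (prior 1/6): the presenter opened envelope 5, so this case is ruled out; weight (1/6)·0 = 0.
The weights sum to 5/6.
So P(the cheque in envelope 1 | the presenter opened envelope 5) = (1/6) / (5/6) = 1/5.

1/5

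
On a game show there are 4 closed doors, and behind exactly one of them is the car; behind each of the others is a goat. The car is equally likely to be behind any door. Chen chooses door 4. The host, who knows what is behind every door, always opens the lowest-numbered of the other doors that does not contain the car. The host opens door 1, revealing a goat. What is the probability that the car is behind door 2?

Apply Bayes' rule, conditioning on where the car actually is.
If it is behind door 1 (prior 1/4): the host opened door 1, so this case is ruled out; weight (1/4)·0 = 0.
If it is behind any of doors 2, 3, and 4 (prior 1/4 each): door 1 is the lowest-numbered option available, probability 1; weight (1/4)·1 = 1/4 each.
The weights sum to 3/4.
So P(the car behind door 2 | the host opened door 1) = (1/4) / (3/4) = 1/3.

1/3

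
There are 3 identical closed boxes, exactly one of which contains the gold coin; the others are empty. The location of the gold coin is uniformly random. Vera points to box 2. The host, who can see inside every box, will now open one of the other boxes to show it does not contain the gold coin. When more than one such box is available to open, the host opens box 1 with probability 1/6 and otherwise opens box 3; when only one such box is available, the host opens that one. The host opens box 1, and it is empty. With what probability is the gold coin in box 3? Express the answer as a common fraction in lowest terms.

6/7

Condition on the true location of the gold coin.
If it is in box 1 (prior 1/3): the host opened box 1, so this case is ruled out; weight (1/3)·0 = 0.
If it is in box 2 (prior 1/3): box 1 is available, opened with probability 1/6; weight (1/3)·(1/6) = 1/18.
If it is in box 3 (prior 1/3): only box 1 is available, probability 1; weight (1/3)·1 = 1/3.
The weights sum to 7/18.
So P(the gold coin in box 3 | the host opened box 1) = (1/3) / (7/18) = 6/7.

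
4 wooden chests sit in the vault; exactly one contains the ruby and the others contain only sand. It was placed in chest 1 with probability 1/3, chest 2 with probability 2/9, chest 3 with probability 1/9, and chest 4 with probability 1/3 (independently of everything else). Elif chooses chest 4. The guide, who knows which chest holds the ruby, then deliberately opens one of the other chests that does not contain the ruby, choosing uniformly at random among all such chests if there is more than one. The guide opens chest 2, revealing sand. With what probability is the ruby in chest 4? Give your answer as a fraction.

Consider each possible location of the ruby in turn.
If it is in chest 1 (prior 1/3): the guide has 2 equally likely choices, so probability 1/2; weight (1/3)·(1/2) = 1/6.
If it is in chest 2 (prior 2/9): the guide opened chest 2, so this case is ruled out; weight (2/9)·0 = 0.
If it is in chest 3 (prior 1/9): the guide has 2 equally likely choices, so probability 1/2; weight (1/9)·(1/2) = 1/18.
If it is in chest 4 (prior 1/3): the guide has 3 equally likely choices, so probability 1/3; weight (1/3)·(1/3) = 1/9.
The weights sum to 1/3.
So P(the ruby in chest 4 | the guide opened chest 2) = (1/9) / (1/3) = 1/3.

1/3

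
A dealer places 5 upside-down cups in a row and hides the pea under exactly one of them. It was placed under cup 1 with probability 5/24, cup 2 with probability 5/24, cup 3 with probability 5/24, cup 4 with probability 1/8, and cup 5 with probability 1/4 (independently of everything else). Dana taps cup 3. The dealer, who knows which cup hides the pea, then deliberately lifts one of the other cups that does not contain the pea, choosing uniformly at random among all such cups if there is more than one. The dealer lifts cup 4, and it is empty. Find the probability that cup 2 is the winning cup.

20/79

Condition on the true location of the pea.
If it is under either of cups 1 and 2 (prior 5/24 each): the dealer has 3 equally likely choices, so probability 1/3; weight (5/24)·(1/3) = 5/72 each.
If it is under cup 3 (prior 5/24): the dealer has 4 equally likely choices, so probability 1/4; weight (5/24)·(1/4) = 5/96.
If it is under cup 4 (prior 1/8): the dealer opened cup 4, so this case is ruled out; weight (1/8)·0 = 0.
If it is under cup 5 (prior 1/4): the dealer has 3 equally likely choices, so probability 1/3; weight (1/4)·(1/3) = 1/12.
The weights sum to 79/288.
So P(the pea under cup 2 | the dealer opened cup 4) = (5/72) / (79/288) = 20/79.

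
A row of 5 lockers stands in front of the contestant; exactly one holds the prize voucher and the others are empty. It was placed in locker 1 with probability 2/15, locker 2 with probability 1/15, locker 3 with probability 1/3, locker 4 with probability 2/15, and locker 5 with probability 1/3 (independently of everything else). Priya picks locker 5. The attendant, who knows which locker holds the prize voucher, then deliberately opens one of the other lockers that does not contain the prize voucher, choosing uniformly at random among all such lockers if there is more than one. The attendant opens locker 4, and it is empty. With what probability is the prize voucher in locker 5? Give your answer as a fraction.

Condition on the true location of the prize voucher.
If it is in locker 1 (prior 2/15): the attendant has 3 equally likely choices, so probability 1/3; weight (2/15)·(1/3) = 2/45.
If it is in locker 2 (prior 1/15): the attendant has 3 equally likely choices, so probability 1/3; weight (1/15)·(1/3) = 1/45.
If it is in locker 3 (prior 1/3): the attendant has 3 equally likely choices, so probability 1/3; weight (1/3)·(1/3) = 1/9.
If it is in locker 4 (prior 2/15): the attendant opened locker 4, so this case is ruled out; weight (2/15)·0 = 0.
If it is in locker 5 (prior 1/3): the attendant has 4 equally likely choices, so probability 1/4; weight (1/3)·(1/4) = 1/12.
The weights sum to 47/180.
So P(the prize voucher in locker 5 | the attendant opened locker 4) = (1/12) / (47/180) = 15/47.

15/47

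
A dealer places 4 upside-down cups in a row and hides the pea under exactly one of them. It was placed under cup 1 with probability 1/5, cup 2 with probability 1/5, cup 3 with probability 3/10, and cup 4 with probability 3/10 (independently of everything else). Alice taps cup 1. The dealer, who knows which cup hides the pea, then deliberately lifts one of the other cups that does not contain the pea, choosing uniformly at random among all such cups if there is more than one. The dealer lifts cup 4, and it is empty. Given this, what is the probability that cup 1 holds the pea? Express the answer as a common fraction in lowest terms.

Consider each possible location of the pea in turn.
If it is under cup 1 (prior 1/5): the dealer has 3 equally likely choices, so probability 1/3; weight (1/5)·(1/3) = 1/15.
If it is under cup 2 (prior 1/5): the dealer has 2 equally likely choices, so probability 1/2; weight (1/5)·(1/2) = 1/10.
If it is under cup 3 (prior 3/10): the dealer has 2 equally likely choices, so probability 1/2; weight (3/10)·(1/2) = 3/20.
If it is under cup 4 (prior 3/10): the dealer opened cup 4, so this case is ruled out; weight (3/10)·0 = 0.
The weights sum to 19/60.
So P(the pea under cup 1 | the dealer opened cup 4) = (1/15) / (19/60) = 4/19.

4/19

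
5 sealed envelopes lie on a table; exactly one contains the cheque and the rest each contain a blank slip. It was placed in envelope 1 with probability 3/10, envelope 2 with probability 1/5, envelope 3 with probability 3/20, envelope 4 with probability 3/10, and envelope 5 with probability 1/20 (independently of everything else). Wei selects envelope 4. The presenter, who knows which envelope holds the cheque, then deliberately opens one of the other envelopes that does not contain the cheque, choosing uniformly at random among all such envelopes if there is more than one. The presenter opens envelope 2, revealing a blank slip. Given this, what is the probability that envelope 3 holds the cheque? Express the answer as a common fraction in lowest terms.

6/29

Condition on the true location of the cheque.
If it is in envelope 1 (prior 3/10): the presenter has 3 equally likely choices, so probability 1/3; weight (3/10)·(1/3) = 1/10.
If it is in envelope 2 (prior 1/5): the presenter opened envelope 2, so this case is ruled out; weight (1/5)·0 = 0.
If it is in envelope 3 (prior 3/20): the presenter has 3 equally likely choices, so probability 1/3; weight (3/20)·(1/3) = 1/20.
If it is in envelope 4 (prior 3/10): the presenter has 4 equally likely choices, so probability 1/4; weight (3/10)·(1/4) = 3/40.
If it is in envelope 5 (prior 1/20): the presenter has 3 equally likely choices, so probability 1/3; weight (1/20)·(1/3) = 1/60.
The weights sum to 29/120.
So P(the cheque in envelope 3 | the presenter opened envelope 2) = (1/20) / (29/120) = 6/29.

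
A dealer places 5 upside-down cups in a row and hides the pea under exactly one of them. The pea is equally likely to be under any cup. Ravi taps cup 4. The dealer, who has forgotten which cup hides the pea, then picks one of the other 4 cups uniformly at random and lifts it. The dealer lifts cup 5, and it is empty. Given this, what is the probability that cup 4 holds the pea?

Apply Bayes' rule, conditioning on where the pea actually is.
If it is under any of cups 1, 2, 3, and 4 (prior 1/5 each): the dealer picks cup 5 with probability 1/4 regardless, and it is not the prize; weight (1/5)·(1/4) = 1/20 each.
If it is under cup 5 (prior 1/5): the dealer opened cup 5, so this case is ruled out; weight (1/5)·0 = 0.
The weights sum to 1/5.
So P(the pea under cup 4 | the dealer opened cup 5) = (1/20) / (1/5) = 1/4.

1/4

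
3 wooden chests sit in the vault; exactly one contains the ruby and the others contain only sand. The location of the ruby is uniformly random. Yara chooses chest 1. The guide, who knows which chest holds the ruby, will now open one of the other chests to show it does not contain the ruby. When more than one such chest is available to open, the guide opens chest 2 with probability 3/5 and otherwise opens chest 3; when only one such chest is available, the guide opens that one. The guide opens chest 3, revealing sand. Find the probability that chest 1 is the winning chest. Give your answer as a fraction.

2/7

Condition on the true location of the ruby.
If it is in chest 1 (prior 1/3): chest 2 is available but not opened, probability 2/5; weight (1/3)·(2/5) = 2/15.
If it is in chest 2 (prior 1/3): only chest 3 is available, probability 1; weight (1/3)·1 = 1/3.
If it is in chest 3 (prior 1/3): the guide opened chest 3, so this case is ruled out; weight (1/3)·0 = 0.
The weights sum to 7/15.
So P(the ruby in chest 1 | the guide opened chest 3) = (2/15) / (7/15) = 2/7.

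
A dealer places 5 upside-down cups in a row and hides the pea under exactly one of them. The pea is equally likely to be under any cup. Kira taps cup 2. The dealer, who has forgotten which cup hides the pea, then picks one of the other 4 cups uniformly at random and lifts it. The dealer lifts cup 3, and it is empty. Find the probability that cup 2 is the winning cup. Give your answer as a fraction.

Apply Bayes' rule, conditioning on where the pea actually is.
If it is under any of cups 1, 2, 4, and 5 (prior 1/5 each): the dealer picks cup 3 with probability 1/4 regardless, and it is not the prize; weight (1/5)·(1/4) = 1/20 each.
If it is under cup 3 (prior 1/5): the dealer opened cup 3, so this case is ruled out; weight (1/5)·0 = 0.
The weights sum to 1/5.
So P(the pea under cup 2 | the dealer opened cup 3) = (1/20) / (1/5) = 1/4.

1/4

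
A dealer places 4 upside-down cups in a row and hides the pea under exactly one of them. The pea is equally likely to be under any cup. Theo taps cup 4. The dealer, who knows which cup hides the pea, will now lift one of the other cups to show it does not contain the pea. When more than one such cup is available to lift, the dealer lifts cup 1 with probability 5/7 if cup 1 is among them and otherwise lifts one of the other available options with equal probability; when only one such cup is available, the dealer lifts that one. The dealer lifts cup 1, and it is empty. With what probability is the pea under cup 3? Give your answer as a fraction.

1/3

Condition on the true location of the pea.
If it is under cup 1 (prior 1/4): the dealer opened cup 1, so this case is ruled out; weight (1/4)·0 = 0.
If it is under any of cups 2, 3, and 4 (prior 1/4 each): cup 1 is available, opened with probability 5/7; weight (1/4)·(5/7) = 5/28 each.
The weights sum to 15/28.
So P(the pea under cup 3 | the dealer opened cup 1) = (5/28) / (15/28) = 1/3.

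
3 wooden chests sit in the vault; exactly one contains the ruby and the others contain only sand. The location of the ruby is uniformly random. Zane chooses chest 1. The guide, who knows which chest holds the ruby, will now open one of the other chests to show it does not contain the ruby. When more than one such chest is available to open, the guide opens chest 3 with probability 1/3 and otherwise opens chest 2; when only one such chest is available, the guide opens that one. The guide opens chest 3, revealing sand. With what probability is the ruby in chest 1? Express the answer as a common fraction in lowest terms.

1/4

Apply Bayes' rule, conditioning on where the ruby actually is.
If it is in chest 1 (prior 1/3): chest 3 is available, opened with probability 1/3; weight (1/3)·(1/3) = 1/9.
If it is in chest 2 (prior 1/3): only chest 3 is available, probability 1; weight (1/3)·1 = 1/3.
If it is in chest 3 (prior 1/3): the guide opened chest 3, so this case is ruled out; weight (1/3)·0 = 0.
The weights sum to 4/9.
So P(the ruby in chest 1 | the guide opened chest 3) = (1/9) / (4/9) = 1/4.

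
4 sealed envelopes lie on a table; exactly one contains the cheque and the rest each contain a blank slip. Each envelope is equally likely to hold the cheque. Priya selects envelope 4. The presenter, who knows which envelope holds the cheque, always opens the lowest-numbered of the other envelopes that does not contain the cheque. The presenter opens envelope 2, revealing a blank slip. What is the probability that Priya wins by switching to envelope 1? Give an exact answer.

1

Consider each possible location of the cheque in turn.
If it is in envelope 1 (prior 1/4): envelope 2 is the lowest-numbered option available, probability 1; weight (1/4)·1 = 1/4.
If it is in envelope 2 (prior 1/4): the presenter opened envelope 2, so this case is ruled out; weight (1/4)·0 = 0.
If it is in either of envelopes 3 and 4 (prior 1/4 each): the presenter would have opened envelope 1 instead, probability 0; weight (1/4)·0 = 0 each.
The weights sum to 1/4.
So P(the cheque in envelope 1 | the presenter opened envelope 2) = (1/4) / (1/4) = 1.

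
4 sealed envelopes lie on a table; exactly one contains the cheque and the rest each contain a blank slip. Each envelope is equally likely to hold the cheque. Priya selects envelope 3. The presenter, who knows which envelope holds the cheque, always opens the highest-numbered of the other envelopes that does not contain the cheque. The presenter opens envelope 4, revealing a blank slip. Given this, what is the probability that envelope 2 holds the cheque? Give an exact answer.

Consider each possible location of the cheque in turn.
If it is in any of envelopes 1, 2, and 3 (prior 1/4 each): envelope 4 is the highest-numbered option available, probability 1; weight (1/4)·1 = 1/4 each.
If it is in envelope 4 (prior 1/4): the presenter opened envelope 4, so this case is ruled out; weight (1/4)·0 = 0.
The weights sum to 3/4.
So P(the cheque in envelope 2 | the presenter opened envelope 4) = (1/4) / (3/4) = 1/3.

1/3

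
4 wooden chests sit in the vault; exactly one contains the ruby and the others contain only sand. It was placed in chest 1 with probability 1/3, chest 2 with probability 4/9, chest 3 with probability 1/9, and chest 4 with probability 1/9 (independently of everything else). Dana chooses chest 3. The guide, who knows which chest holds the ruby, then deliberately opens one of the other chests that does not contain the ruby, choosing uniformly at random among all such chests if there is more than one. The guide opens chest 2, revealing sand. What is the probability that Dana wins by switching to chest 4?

3/14

Condition on the true location of the ruby.
If it is in chest 1 (prior 1/3): the guide has 2 equally likely choices, so probability 1/2; weight (1/3)·(1/2) = 1/6.
If it is in chest 2 (prior 4/9): the guide opened chest 2, so this case is ruled out; weight (4/9)·0 = 0.
If it is in chest 3 (prior 1/9): the guide has 3 equally likely choices, so probability 1/3; weight (1/9)·(1/3) = 1/27.
If it is in chest 4 (prior 1/9): the guide has 2 equally likely choices, so probability 1/2; weight (1/9)·(1/2) = 1/18.
The weights sum to 7/27.
So P(the ruby in chest 4 | the guide opened chest 2) = (1/18) / (7/27) = 3/14.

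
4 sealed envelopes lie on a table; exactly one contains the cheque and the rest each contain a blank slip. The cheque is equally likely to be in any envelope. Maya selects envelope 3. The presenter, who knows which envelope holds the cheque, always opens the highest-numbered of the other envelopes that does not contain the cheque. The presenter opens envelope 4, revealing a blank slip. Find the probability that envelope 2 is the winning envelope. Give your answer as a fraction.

1/3

Consider each possible location of the cheque in turn.
If it is in any of envelopes 1, 2, and 3 (prior 1/4 each): envelope 4 is the highest-numbered option available, probability 1; weight (1/4)·1 = 1/4 each.
If it is in envelope 4 (prior 1/4): the presenter opened envelope 4, so this case is ruled out; weight (1/4)·0 = 0.
The weights sum to 3/4.
So P(the cheque in envelope 2 | the presenter opened envelope 4) = (1/4) / (3/4) = 1/3.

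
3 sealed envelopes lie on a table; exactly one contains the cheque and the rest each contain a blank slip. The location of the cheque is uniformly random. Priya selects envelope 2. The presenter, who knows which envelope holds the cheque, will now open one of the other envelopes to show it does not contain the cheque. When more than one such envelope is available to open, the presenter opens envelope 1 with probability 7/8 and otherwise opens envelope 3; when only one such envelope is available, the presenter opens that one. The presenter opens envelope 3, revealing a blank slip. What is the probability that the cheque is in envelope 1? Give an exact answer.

8/9

Consider each possible location of the cheque in turn.
If it is in envelope 1 (prior 1/3): only envelope 3 is available, probability 1; weight (1/3)·1 = 1/3.
If it is in envelope 2 (prior 1/3): envelope 1 is available but not opened, probability 1/8; weight (1/3)·(1/8) = 1/24.
If it is in envelope 3 (prior 1/3): the presenter opened envelope 3, so this case is ruled out; weight (1/3)·0 = 0.
The weights sum to 3/8.
So P(the cheque in envelope 1 | the presenter opened envelope 3) = (1/3) / (3/8) = 8/9.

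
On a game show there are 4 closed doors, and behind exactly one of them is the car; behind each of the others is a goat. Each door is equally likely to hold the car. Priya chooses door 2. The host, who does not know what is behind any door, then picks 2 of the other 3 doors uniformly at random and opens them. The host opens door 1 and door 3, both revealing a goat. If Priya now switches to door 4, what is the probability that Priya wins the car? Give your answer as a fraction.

1/2

Condition on the true location of the car.
If it is behind either of doors 1 and 3 (prior 1/4 each): that door was opened and seen not to hold the prize — ruled out; weight (1/4)·0 = 0 each.
If it is behind either of doors 2 and 4 (prior 1/4 each): the host picks exactly this set with probability 1/3 regardless, and none is the prize; weight (1/4)·(1/3) = 1/12 each.
The weights sum to 1/6.
So P(the car behind door 4 | the host opened door 1 and door 3) = (1/12) / (1/6) = 1/2.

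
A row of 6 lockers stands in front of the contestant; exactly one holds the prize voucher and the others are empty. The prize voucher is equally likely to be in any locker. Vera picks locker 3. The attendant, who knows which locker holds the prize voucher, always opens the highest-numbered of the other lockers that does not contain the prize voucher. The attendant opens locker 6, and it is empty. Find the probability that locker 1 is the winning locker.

1/5

Condition on the true location of the prize voucher.
If it is in any of lockers 1, 2, 3, 4, and 5 (prior 1/6 each): locker 6 is the highest-numbered option available, probability 1; weight (1/6)·1 = 1/6 each.
If it is in locker 6 (prior 1/6): the attendant opened locker 6, so this case is ruled out; weight (1/6)·0 = 0.
The weights sum to 5/6.
So P(the prize voucher in locker 1 | the attendant opened locker 6) = (1/6) / (5/6) = 1/5.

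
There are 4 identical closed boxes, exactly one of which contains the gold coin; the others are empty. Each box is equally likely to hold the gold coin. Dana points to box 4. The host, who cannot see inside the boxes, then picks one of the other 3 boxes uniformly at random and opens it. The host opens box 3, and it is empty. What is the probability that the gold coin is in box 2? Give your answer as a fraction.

Apply Bayes' rule, conditioning on where the gold coin actually is.
If it is in any of boxes 1, 2, and 4 (prior 1/4 each): the host picks box 3 with probability 1/3 regardless, and it is not the prize; weight (1/4)·(1/3) = 1/12 each.
If it is in box 3 (prior 1/4): the host opened box 3, so this case is ruled out; weight (1/4)·0 = 0.
The weights sum to 1/4.
So P(the gold coin in box 2 | the host opened box 3) = (1/12) / (1/4) = 1/3.

1/3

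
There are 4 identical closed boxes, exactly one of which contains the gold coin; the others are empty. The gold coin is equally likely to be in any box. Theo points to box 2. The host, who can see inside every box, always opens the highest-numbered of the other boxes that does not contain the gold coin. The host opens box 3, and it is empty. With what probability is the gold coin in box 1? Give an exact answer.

0

Condition on the true location of the gold coin.
If it is in either of boxes 1 and 2 (prior 1/4 each): the host would have opened box 4 instead, probability 0; weight (1/4)·0 = 0 each.
If it is in box 3 (prior 1/4): the host opened box 3, so this case is ruled out; weight (1/4)·0 = 0.
If it is in box 4 (prior 1/4): box 3 is the highest-numbered option available, probability 1; weight (1/4)·1 = 1/4.
The weights sum to 1/4.
So P(the gold coin in box 1 | the host opened box 3) = 0 / (1/4) = 0.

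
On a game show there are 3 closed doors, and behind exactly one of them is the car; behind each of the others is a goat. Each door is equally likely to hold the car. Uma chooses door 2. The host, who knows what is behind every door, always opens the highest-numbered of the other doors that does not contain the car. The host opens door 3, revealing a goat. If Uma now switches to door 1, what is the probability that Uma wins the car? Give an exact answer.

Apply Bayes' rule, conditioning on where the car actually is.
If it is behind either of doors 1 and 2 (prior 1/3 each): door 3 is the highest-numbered option available, probability 1; weight (1/3)·1 = 1/3 each.
If it is behind door 3 (prior 1/3): the host opened door 3, so this case is ruled out; weight (1/3)·0 = 0.
The weights sum to 2/3.
So P(the car behind door 1 | the host opened door 3) = (1/3) / (2/3) = 1/2.

1/2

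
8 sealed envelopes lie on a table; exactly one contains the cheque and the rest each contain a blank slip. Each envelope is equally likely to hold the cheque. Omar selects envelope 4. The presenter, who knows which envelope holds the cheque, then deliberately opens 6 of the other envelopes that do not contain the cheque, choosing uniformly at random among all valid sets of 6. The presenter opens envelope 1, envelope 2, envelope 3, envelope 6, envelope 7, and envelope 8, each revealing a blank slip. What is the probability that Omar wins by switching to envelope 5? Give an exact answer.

7/8

Apply Bayes' rule, conditioning on where the cheque actually is.
If it is in any of envelopes 1, 2, 3, 6, 7, and 8 (prior 1/8 each): that envelope was opened and seen not to hold the prize — ruled out; weight (1/8)·0 = 0 each.
If it is in envelope 4 (prior 1/8): the presenter has 7 equally likely choices, so probability 1/7; weight (1/8)·(1/7) = 1/56.
If it is in envelope 5 (prior 1/8): the presenter has no choice, probability 1; weight (1/8)·1 = 1/8.
The weights sum to 1/7.
So P(the cheque in envelope 5 | the presenter opened envelope 1, envelope 2, envelope 3, envelope 6, envelope 7, and envelope 8) = (1/8) / (1/7) = 7/8.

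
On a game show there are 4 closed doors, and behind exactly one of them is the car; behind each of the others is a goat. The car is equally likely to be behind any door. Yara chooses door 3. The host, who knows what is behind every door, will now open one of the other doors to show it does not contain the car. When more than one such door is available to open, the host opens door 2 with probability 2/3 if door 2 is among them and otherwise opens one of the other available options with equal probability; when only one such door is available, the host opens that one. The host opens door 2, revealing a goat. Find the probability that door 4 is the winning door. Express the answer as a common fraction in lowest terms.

Condition on the true location of the car.
If it is behind any of doors 1, 3, and 4 (prior 1/4 each): door 2 is available, opened with probability 2/3; weight (1/4)·(2/3) = 1/6 each.
If it is behind door 2 (prior 1/4): the host opened door 2, so this case is ruled out; weight (1/4)·0 = 0.
The weights sum to 1/2.
So P(the car behind door 4 | the host opened door 2) = (1/6) / (1/2) = 1/3.

1/3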